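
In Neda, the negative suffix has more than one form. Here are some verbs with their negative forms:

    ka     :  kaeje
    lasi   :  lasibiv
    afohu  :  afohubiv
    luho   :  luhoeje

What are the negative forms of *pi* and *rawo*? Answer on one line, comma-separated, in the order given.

pibiv, rawoeje

The suffix is conditioned by the last vowel: -biv when the last vowel of the stem is a high vowel (*lasi*, *afohu*); -eje when the last vowel of the stem is a non-high vowel (*ka*, *luho*).
The last vowel of *pi* is /i/, which is a high vowel, so the suffix is -biv, giving *pibiv*.
*rawo* — last vowel /o/ (a non-high vowel) → -eje → *rawoeje*.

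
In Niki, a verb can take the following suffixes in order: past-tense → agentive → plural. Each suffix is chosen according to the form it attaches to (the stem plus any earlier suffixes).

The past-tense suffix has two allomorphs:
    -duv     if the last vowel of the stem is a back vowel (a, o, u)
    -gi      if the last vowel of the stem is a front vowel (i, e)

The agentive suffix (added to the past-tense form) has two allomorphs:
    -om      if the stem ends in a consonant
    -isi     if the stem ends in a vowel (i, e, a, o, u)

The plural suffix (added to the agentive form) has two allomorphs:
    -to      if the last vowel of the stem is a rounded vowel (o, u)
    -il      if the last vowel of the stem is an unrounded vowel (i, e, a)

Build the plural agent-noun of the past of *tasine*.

*tasine* — last vowel /e/ (a front vowel) → -gi → *tasinegi*.
The final sound of the past-tense form *tasinegi* is /i/, which is a vowel, so the agentive suffix is -isi, giving *tasinegiisi*.
The agentive form *tasinegiisi*: last vowel = /i/, an unrounded vowel → -il → *tasinegiisiil*.

tasinegiisiil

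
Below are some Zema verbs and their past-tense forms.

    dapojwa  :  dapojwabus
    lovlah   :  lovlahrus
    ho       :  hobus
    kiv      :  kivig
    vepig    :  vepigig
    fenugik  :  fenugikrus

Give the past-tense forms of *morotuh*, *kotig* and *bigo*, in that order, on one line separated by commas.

The pattern is voicing of the final sound: -rus when the stem ends in a voiceless consonant (*lovlah*, *fenugik*); -ig when the stem ends in a voiced consonant (*kiv*, *vepig*); -bus when the stem ends in a vowel (*dapojwa*, *ho*).
Since the final sound of *morotuh* is /h/ (a voiceless consonant), it takes -rus, giving *morotuhrus*.
*kotig*: final sound = /g/, a voiced consonant → -ig → *kotigig*.
*bigo*: final sound = /o/, a vowel → -bus → *bigobus*.

morotuhrus, kotigig, bigobus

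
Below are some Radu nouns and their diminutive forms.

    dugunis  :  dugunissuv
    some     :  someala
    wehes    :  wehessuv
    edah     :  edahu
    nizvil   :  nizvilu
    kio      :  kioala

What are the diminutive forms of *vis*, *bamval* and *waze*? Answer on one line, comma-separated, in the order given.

The pattern is sibilance of the final sound: -suv when the stem ends in a sibilant (*dugunis*, *wehes*); -u when the stem ends in a non-sibilant consonant (*edah*, *nizvil*); -ala when the stem ends in a vowel (*some*, *kio*).
Since the final sound of *vis* is /s/ (a sibilant), it takes -suv, giving *vissuv*.
The final sound of *bamval* is /l/, which is a non-sibilant consonant, so the suffix is -u, giving *bamvalu*.
Since the final sound of *waze* is /e/ (a vowel), it takes -ala, giving *wazeala*.

vissuv, bamvalu, wazeala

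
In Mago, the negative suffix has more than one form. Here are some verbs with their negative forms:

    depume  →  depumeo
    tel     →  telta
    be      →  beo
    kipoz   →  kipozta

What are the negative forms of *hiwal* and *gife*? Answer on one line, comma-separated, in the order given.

hiwalta, gifeo

Looking at the final sound of each stem: -ta when the stem ends in a consonant (*tel*, *kipoz*); -o when the stem ends in a vowel (*depume*, *be*).
Since the final sound of *hiwal* is /l/ (a consonant), it takes -ta, giving *hiwalta*.
*gife* — final sound /e/ (a vowel) → -o → *gifeo*.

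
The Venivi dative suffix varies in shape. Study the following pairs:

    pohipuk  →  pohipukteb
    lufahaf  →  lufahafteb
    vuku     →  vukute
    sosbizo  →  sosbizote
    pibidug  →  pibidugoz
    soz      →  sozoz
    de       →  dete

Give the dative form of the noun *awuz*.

awuzoz

The alternation tracks the final sound of the stem — -teb when the stem ends in a voiceless consonant (*pohipuk*, *lufahaf*); -oz when the stem ends in a voiced consonant (*pibidug*, *soz*); -te when the stem ends in a vowel (*vuku*, *sosbizo*, *de*).
The final sound of *awuz* is /z/, which is a voiced consonant, so the suffix is -oz, giving *awuzoz*.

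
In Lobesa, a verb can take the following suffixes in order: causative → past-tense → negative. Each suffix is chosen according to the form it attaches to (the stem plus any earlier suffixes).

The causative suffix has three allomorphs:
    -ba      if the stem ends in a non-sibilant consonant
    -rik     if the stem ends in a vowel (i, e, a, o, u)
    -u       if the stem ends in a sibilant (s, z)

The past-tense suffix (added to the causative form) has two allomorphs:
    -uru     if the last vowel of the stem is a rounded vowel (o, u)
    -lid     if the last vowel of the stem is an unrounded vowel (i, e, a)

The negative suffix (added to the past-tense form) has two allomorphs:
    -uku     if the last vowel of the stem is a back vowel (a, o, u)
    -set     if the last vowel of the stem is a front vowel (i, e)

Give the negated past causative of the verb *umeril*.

umerilbalidset

*umeril* — final sound /l/ (a non-sibilant consonant) → -ba → *umerilba*.
The causative form *umerilba* — last vowel /a/ (an unrounded vowel) → -lid → *umerilbalid*.
The past-tense form *umerilbalid*: last vowel = /i/, a front vowel → -set → *umerilbalidset*.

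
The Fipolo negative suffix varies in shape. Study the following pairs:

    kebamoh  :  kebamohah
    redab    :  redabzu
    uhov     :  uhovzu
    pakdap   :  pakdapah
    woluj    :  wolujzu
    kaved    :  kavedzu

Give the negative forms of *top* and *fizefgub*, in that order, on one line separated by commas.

topah, fizefgubzu

Looking at the final consonant of each stem: -ah when the stem ends in a voiceless consonant (*kebamoh*, *pakdap*); -zu when the stem ends in a voiced consonant (*redab*, *uhov*, *woluj*, *kaved*).
Since the final consonant of *top* is /p/ (voiceless), it takes -ah, giving *topah*.
The final consonant of *fizefgub* is /b/, which is voiced, so the suffix is -zu, giving *fizefgubzu*.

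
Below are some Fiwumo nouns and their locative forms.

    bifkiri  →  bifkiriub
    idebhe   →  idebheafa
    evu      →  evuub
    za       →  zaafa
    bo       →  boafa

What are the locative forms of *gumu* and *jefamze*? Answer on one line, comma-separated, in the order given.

gumuub, jefamzeafa

The suffix is conditioned by the last vowel: -ub when the last vowel of the stem is a high vowel (*bifkiri*, *evu*); -afa when the last vowel of the stem is a non-high vowel (*idebhe*, *za*, *bo*).
Since the last vowel of *gumu* is /u/ (a high vowel), it takes -ub, giving *gumuub*.
Since the last vowel of *jefamze* is /e/ (a non-high vowel), it takes -afa, giving *jefamzeafa*.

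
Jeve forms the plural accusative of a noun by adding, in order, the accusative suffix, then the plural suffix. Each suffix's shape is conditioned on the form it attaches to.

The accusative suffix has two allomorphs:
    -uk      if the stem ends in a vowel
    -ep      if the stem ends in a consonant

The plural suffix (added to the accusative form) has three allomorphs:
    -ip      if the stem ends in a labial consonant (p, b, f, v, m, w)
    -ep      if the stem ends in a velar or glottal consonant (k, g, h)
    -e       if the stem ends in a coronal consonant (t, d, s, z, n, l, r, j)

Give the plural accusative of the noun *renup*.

*renup* — final sound /p/ (a consonant) → -ep → *renupep*.
The accusative form *renupep*: final consonant = /p/, labial → -ip → *renupepip*.

renupepip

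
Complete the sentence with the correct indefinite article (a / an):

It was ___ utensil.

a

The indefinite article is chosen by the initial *sound* of the following word, not its spelling.
*utensil* begins with the sound /juː/ (u pronounced /juː/) — a consonant sound.
So the article is *a*: It was a utensil.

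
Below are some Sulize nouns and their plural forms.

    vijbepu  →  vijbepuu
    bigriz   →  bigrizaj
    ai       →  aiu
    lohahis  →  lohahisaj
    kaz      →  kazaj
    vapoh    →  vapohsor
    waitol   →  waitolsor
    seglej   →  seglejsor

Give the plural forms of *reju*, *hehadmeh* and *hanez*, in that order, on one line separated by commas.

rejuu, hehadmehsor, hanezaj

The suffix is conditioned by the final sound: -aj when the stem ends in a sibilant (*bigriz*, *lohahis*, *kaz*); -sor when the stem ends in a non-sibilant consonant (*vapoh*, *waitol*, *seglej*); -u when the stem ends in a vowel (*vijbepu*, *ai*).
Since the final sound of *reju* is /u/ (a vowel), it takes -u, giving *rejuu*.
The final sound of *hehadmeh* is /h/, which is a non-sibilant consonant, so the suffix is -sor, giving *hehadmehsor*.
The final sound of *hanez* is /z/, which is a sibilant, so the suffix is -aj, giving *hanezaj*.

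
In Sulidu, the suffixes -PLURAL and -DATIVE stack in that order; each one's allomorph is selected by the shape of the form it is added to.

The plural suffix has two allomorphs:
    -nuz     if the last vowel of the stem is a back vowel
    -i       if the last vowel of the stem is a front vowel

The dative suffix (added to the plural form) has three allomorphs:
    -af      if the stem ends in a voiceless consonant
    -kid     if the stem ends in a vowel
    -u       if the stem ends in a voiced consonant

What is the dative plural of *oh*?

Since the last vowel of *oh* is /o/ (a back vowel), it takes -nuz, giving *ohnuz*.
The final sound of the plural form *ohnuz* is /z/, which is a voiced consonant, so the dative suffix is -u, giving *ohnuzu*.

ohnuzu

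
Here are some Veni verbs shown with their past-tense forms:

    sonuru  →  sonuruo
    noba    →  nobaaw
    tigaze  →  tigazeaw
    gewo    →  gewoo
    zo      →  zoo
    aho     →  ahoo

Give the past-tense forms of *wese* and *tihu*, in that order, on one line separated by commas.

weseaw, tihuo

Looking at the last vowel of each stem: -o when the last vowel of the stem is a rounded vowel (*sonuru*, *gewo*, *zo*, *aho*); -aw when the last vowel of the stem is an unrounded vowel (*noba*, *tigaze*).
The last vowel of *wese* is /e/, which is an unrounded vowel, so the suffix is -aw, giving *weseaw*.
The last vowel of *tihu* is /u/, which is a rounded vowel, so the suffix is -o, giving *tihuo*.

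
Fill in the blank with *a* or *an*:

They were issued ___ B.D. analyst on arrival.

The indefinite article is chosen by the initial *sound* of the following word, not its spelling.
The initialism *B.D.* is read letter by letter; the first letter, B, is pronounced /biː/, which begins with a consonant sound.
So the article is *a*: They were issued a B.D. analyst on arrival.

a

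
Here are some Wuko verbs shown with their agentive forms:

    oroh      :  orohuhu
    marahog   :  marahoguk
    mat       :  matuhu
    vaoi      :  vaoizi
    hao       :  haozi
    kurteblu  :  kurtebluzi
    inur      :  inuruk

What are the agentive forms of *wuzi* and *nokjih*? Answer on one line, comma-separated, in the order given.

The alternation tracks the final sound of the stem — -uhu when the stem ends in a voiceless consonant (*oroh*, *mat*); -uk when the stem ends in a voiced consonant (*marahog*, *inur*); -zi when the stem ends in a vowel (*vaoi*, *hao*, *kurteblu*).
*wuzi*: final sound = /i/, a vowel → -zi → *wuzizi*.
*nokjih*: final sound = /h/, a voiceless consonant → -uhu → *nokjihuhu*.

wuzizi, nokjihuhu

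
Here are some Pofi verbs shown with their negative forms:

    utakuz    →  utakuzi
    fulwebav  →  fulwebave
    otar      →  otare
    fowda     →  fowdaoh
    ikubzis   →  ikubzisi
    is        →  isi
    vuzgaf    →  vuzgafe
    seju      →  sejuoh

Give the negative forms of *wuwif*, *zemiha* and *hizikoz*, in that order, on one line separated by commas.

wuwife, zemihaoh, hizikozi

Looking at the final sound of each stem: -i when the stem ends in a sibilant (*utakuz*, *ikubzis*, *is*); -e when the stem ends in a non-sibilant consonant (*fulwebav*, *otar*, *vuzgaf*); -oh when the stem ends in a vowel (*fowda*, *seju*).
Since the final sound of *wuwif* is /f/ (a non-sibilant consonant), it takes -e, giving *wuwife*.
The final sound of *zemiha* is /a/, which is a vowel, so the suffix is -oh, giving *zemihaoh*.
*hizikoz*: final sound = /z/, a sibilant → -i → *hizikozi*.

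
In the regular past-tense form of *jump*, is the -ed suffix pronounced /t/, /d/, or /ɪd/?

The stem *jump* ends in a voiceless consonant other than /t/.
The -ed suffix is realized as /ɪd/ after /t, d/; as /t/ after other voiceless consonants; and as /d/ after other voiced sounds.
So -ed on *jump* is pronounced /t/.

/t/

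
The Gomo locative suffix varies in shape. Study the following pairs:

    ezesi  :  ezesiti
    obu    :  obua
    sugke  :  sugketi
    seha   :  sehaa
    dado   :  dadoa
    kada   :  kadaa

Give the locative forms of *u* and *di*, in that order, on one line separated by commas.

ua, diti

The pattern is front/back vowel harmony: -ti when the last vowel of the stem is a front vowel (*ezesi*, *sugke*); -a when the last vowel of the stem is a back vowel (*obu*, *seha*, *dado*, *kada*).
*u* — last vowel /u/ (a back vowel) → -a → *ua*.
*di*: last vowel = /i/, a front vowel → -ti → *diti*.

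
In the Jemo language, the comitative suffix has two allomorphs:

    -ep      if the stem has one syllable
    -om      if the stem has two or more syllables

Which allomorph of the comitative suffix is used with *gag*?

-ep

*gag* (one syllable) → -ep.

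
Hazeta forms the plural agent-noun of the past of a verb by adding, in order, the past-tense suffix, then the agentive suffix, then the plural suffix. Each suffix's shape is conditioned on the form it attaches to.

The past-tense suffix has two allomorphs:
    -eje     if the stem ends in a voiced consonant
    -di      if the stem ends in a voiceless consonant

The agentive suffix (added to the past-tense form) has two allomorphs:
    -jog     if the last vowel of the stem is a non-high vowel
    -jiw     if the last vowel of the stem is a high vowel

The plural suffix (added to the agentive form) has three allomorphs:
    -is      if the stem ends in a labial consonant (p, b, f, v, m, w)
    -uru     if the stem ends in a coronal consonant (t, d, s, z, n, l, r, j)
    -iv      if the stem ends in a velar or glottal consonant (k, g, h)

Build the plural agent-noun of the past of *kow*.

Since the final consonant of *kow* is /w/ (voiced), it takes -eje, giving *koweje*.
The past-tense form *koweje*: last vowel = /e/, a non-high vowel → -jog → *kowejejog*.
Since the final consonant of the agentive form *kowejejog* is /g/ (velar/glottal), it takes -iv, giving *kowejejogiv*.

kowejejogiv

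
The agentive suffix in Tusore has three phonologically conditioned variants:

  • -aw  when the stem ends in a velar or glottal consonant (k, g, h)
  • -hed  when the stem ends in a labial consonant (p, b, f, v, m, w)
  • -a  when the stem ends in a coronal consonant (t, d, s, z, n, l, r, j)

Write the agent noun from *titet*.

titeta

The final consonant of *titet* is /t/, which is coronal, so the suffix is -a, giving *titeta*.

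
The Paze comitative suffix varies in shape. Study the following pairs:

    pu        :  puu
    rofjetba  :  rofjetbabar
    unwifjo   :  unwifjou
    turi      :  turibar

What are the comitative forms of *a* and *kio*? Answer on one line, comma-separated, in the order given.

abar, kiou

The alternation tracks the last vowel of the stem — -u when the last vowel of the stem is a rounded vowel (*pu*, *unwifjo*); -bar when the last vowel of the stem is an unrounded vowel (*rofjetba*, *turi*).
*a*: last vowel = /a/, an unrounded vowel → -bar → *abar*.
*kio* — last vowel /o/ (a rounded vowel) → -u → *kiou*.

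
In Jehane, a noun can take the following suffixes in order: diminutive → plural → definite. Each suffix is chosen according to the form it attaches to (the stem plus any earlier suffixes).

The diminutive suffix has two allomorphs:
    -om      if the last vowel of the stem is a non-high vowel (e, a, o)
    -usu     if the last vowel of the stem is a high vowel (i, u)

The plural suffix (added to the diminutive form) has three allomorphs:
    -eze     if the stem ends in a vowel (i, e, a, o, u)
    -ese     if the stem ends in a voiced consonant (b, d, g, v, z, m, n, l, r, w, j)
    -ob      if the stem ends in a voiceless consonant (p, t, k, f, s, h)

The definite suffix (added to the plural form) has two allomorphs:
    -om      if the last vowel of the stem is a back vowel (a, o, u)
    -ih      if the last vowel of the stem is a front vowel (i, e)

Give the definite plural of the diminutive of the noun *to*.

toomeseih

The last vowel of *to* is /o/, which is a non-high vowel, so the diminutive suffix is -om, giving *toom*.
The final sound of the diminutive form *toom* is /m/, which is a voiced consonant, so the plural suffix is -ese, giving *toomese*.
The plural form *toomese*: last vowel = /e/, a front vowel → -ih → *toomeseih*.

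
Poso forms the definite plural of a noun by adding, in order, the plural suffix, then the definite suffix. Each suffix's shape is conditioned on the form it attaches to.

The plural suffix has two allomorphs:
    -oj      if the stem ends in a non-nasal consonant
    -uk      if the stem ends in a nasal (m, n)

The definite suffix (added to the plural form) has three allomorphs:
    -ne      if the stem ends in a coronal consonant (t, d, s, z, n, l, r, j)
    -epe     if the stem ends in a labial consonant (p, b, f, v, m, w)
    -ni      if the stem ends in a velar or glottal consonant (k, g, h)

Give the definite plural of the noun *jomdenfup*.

*jomdenfup*: final consonant = /p/, non-nasal → -oj → *jomdenfupoj*.
The plural form *jomdenfupoj*: final consonant = /j/, coronal → -ne → *jomdenfupojne*.

jomdenfupojne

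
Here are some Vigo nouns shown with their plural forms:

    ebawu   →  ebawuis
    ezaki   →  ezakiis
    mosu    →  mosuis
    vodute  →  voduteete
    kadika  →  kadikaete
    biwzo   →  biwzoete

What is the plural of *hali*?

The pattern is height harmony: -is when the last vowel of the stem is a high vowel (*ebawu*, *ezaki*, *mosu*); -ete when the last vowel of the stem is a non-high vowel (*vodute*, *kadika*, *biwzo*).
Since the last vowel of *hali* is /i/ (a high vowel), it takes -is, giving *haliis*.

haliis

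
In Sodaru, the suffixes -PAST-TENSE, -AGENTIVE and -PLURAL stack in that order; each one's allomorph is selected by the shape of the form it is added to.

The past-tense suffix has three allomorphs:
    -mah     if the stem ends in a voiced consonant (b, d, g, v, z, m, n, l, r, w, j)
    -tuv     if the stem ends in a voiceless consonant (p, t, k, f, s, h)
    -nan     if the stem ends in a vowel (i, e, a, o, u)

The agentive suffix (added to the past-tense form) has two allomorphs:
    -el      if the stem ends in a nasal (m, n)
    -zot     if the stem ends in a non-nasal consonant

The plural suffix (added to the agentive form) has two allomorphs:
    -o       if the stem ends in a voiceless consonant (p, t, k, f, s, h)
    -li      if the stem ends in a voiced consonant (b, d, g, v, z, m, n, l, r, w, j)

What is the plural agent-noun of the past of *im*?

immahzoto

The final sound of *im* is /m/, which is a voiced consonant, so the past-tense suffix is -mah, giving *immah*.
The past-tense form *immah* — final consonant /h/ (non-nasal) → -zot → *immahzot*.
The agentive form *immahzot* — final consonant /t/ (voiceless) → -o → *immahzoto*.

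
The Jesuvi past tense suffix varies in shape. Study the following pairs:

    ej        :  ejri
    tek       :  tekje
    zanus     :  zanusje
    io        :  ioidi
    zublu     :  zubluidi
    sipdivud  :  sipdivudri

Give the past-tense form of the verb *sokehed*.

The suffix is conditioned by the final sound: -je when the stem ends in a voiceless consonant (*tek*, *zanus*); -ri when the stem ends in a voiced consonant (*ej*, *sipdivud*); -idi when the stem ends in a vowel (*io*, *zublu*).
*sokehed*: final sound = /d/, a voiced consonant → -ri → *sokehedri*.

sokehedri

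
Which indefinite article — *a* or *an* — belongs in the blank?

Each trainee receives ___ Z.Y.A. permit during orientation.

The indefinite article is chosen by the initial *sound* of the following word, not its spelling.
The initialism *Z.Y.A.* is read letter by letter; the first letter, Z, is pronounced /ziː/, which begins with a consonant sound.
So the article is *a*: Each trainee receives a Z.Y.A. permit during orientation.

a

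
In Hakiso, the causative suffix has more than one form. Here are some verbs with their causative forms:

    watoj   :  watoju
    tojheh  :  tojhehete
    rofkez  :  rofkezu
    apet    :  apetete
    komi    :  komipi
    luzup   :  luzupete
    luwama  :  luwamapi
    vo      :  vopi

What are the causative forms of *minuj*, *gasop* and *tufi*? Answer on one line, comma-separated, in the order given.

The pattern is voicing of the final sound: -ete when the stem ends in a voiceless consonant (*tojheh*, *apet*, *luzup*); -u when the stem ends in a voiced consonant (*watoj*, *rofkez*); -pi when the stem ends in a vowel (*komi*, *luwama*, *vo*).
Since the final sound of *minuj* is /j/ (a voiced consonant), it takes -u, giving *minuju*.
*gasop* — final sound /p/ (a voiceless consonant) → -ete → *gasopete*.
The final sound of *tufi* is /i/, which is a vowel, so the suffix is -pi, giving *tufipi*.

minuju, gasopete, tufipi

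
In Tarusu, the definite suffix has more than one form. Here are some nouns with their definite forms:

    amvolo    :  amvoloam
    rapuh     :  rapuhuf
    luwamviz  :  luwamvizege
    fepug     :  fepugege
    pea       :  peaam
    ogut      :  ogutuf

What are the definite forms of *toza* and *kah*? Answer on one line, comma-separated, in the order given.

tozaam, kahuf

The pattern is voicing of the final sound: -uf when the stem ends in a voiceless consonant (*rapuh*, *ogut*); -ege when the stem ends in a voiced consonant (*luwamviz*, *fepug*); -am when the stem ends in a vowel (*amvolo*, *pea*).
Since the final sound of *toza* is /a/ (a vowel), it takes -am, giving *tozaam*.
*kah* — final sound /h/ (a voiceless consonant) → -uf → *kahuf*.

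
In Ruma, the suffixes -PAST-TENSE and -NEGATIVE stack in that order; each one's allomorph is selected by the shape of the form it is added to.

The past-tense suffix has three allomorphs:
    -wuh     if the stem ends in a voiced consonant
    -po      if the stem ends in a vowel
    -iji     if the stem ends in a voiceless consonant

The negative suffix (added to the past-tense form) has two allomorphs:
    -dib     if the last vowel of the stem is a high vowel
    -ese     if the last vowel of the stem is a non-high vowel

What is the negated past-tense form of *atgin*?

atginwuhdib

*atgin*: final sound = /n/, a voiced consonant → -wuh → *atginwuh*.
The past-tense form *atginwuh* — last vowel /u/ (a high vowel) → -dib → *atginwuhdib*.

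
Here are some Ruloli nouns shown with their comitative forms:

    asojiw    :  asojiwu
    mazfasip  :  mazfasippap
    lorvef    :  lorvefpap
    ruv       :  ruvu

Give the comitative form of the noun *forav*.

The pattern is voicing of the final consonant: -pap when the stem ends in a voiceless consonant (*mazfasip*, *lorvef*); -u when the stem ends in a voiced consonant (*asojiw*, *ruv*).
Since the final consonant of *forav* is /v/ (voiced), it takes -u, giving *foravu*.

foravu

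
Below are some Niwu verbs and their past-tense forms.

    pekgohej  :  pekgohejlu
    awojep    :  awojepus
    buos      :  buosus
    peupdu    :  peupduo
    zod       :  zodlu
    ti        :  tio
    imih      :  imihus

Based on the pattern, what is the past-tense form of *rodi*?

The alternation tracks the final sound of the stem — -us when the stem ends in a voiceless consonant (*awojep*, *buos*, *imih*); -lu when the stem ends in a voiced consonant (*pekgohej*, *zod*); -o when the stem ends in a vowel (*peupdu*, *ti*).
Since the final sound of *rodi* is /i/ (a vowel), it takes -o, giving *rodio*.

rodio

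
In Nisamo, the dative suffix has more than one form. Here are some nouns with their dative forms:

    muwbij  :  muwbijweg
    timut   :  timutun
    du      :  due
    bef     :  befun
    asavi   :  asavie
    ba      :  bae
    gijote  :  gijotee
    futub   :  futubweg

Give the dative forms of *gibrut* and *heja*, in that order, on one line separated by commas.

gibrutun, hejae

The pattern is voicing of the final sound: -un when the stem ends in a voiceless consonant (*timut*, *bef*); -weg when the stem ends in a voiced consonant (*muwbij*, *futub*); -e when the stem ends in a vowel (*du*, *asavi*, *ba*, *gijote*).
*gibrut* — final sound /t/ (a voiceless consonant) → -un → *gibrutun*.
*heja* — final sound /a/ (a vowel) → -e → *hejae*.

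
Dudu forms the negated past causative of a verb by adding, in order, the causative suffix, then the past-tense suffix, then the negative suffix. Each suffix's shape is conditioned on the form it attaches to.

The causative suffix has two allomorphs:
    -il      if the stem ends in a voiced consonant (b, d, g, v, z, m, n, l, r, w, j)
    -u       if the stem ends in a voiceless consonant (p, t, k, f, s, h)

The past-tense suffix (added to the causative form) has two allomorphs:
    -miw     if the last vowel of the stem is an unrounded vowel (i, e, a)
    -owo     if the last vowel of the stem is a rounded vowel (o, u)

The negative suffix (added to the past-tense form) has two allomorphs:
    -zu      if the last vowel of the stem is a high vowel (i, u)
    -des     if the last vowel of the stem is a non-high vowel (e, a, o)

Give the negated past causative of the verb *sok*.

The final consonant of *sok* is /k/, which is voiceless, so the causative suffix is -u, giving *soku*.
Since the last vowel of the causative form *soku* is /u/ (a rounded vowel), it takes -owo, giving *sokuowo*.
The last vowel of the past-tense form *sokuowo* is /o/, which is a non-high vowel, so the negative suffix is -des, giving *sokuowodes*.

sokuowodes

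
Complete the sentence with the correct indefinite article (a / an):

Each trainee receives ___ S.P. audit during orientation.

The indefinite article is chosen by the initial *sound* of the following word, not its spelling.
The initialism *S.P.* is read letter by letter; the first letter, S, is pronounced /ɛs/, which begins with a vowel sound.
So the article is *an*: Each trainee receives an S.P. audit during orientation.

an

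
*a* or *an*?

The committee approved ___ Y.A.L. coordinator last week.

a

The indefinite article is chosen by the initial *sound* of the following word, not its spelling.
The initialism *Y.A.L.* is read letter by letter; the first letter, Y, is pronounced /waɪ/, which begins with a consonant sound.
So the article is *a*: The committee approved a Y.A.L. coordinator last week.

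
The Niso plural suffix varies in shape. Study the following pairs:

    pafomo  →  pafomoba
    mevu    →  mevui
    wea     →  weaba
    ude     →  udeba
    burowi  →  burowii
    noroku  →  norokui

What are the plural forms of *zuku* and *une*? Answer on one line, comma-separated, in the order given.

The pattern is height harmony: -i when the last vowel of the stem is a high vowel (*mevu*, *burowi*, *noroku*); -ba when the last vowel of the stem is a non-high vowel (*pafomo*, *wea*, *ude*).
*zuku*: last vowel = /u/, a high vowel → -i → *zukui*.
The last vowel of *une* is /e/, which is a non-high vowel, so the suffix is -ba, giving *uneba*.

zukui, uneba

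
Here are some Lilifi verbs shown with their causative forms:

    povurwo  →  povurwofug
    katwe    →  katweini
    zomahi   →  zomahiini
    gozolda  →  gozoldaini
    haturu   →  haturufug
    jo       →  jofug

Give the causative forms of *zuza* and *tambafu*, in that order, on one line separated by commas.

The suffix is conditioned by the last vowel: -fug when the last vowel of the stem is a rounded vowel (*povurwo*, *haturu*, *jo*); -ini when the last vowel of the stem is an unrounded vowel (*katwe*, *zomahi*, *gozolda*).
*zuza* — last vowel /a/ (an unrounded vowel) → -ini → *zuzaini*.
*tambafu* — last vowel /u/ (a rounded vowel) → -fug → *tambafufug*.

zuzaini, tambafufug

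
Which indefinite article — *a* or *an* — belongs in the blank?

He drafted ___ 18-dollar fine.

an

The indefinite article is chosen by the initial *sound* of the following word, not its spelling.
The number *18* is spoken "eighteen", beginning with /ˌeɪˈtiːn/ — a vowel sound.
So the article is *an*: He drafted an 18-dollar fine.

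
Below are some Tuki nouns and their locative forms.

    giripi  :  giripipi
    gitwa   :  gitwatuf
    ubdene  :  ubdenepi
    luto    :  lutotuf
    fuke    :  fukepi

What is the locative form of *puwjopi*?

The alternation tracks the last vowel of the stem — -pi when the last vowel of the stem is a front vowel (*giripi*, *ubdene*, *fuke*); -tuf when the last vowel of the stem is a back vowel (*gitwa*, *luto*).
The last vowel of *puwjopi* is /i/, which is a front vowel, so the suffix is -pi, giving *puwjopipi*.

puwjopipi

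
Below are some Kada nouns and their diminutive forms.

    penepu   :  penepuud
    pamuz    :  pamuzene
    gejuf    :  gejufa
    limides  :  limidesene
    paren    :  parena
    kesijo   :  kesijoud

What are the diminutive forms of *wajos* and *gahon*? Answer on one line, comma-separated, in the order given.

The suffix is conditioned by the final sound: -ene when the stem ends in a sibilant (*pamuz*, *limides*); -a when the stem ends in a non-sibilant consonant (*gejuf*, *paren*); -ud when the stem ends in a vowel (*penepu*, *kesijo*).
*wajos*: final sound = /s/, a sibilant → -ene → *wajosene*.
*gahon*: final sound = /n/, a non-sibilant consonant → -a → *gahona*.

wajosene, gahona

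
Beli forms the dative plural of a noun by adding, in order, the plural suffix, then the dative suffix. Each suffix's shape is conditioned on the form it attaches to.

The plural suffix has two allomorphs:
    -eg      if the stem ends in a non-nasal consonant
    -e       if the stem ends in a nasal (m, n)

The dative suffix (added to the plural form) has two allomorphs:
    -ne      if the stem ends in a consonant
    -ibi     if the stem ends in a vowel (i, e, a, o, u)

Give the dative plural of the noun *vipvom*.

vipvomeibi

*vipvom* — final consonant /m/ (a nasal) → -e → *vipvome*.
The plural form *vipvome* — final sound /e/ (a vowel) → -ibi → *vipvomeibi*.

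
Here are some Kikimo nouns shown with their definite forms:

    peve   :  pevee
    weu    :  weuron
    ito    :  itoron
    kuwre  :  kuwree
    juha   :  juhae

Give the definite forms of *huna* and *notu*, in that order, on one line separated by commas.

Looking at the last vowel of each stem: -ron when the last vowel of the stem is a rounded vowel (*weu*, *ito*); -e when the last vowel of the stem is an unrounded vowel (*peve*, *kuwre*, *juha*).
*huna* — last vowel /a/ (an unrounded vowel) → -e → *hunae*.
Since the last vowel of *notu* is /u/ (a rounded vowel), it takes -ron, giving *noturon*.

hunae, noturon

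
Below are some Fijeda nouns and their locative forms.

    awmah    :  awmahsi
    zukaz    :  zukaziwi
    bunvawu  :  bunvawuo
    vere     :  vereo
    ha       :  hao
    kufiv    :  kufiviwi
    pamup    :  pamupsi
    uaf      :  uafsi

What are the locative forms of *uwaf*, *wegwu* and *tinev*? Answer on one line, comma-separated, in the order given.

The pattern is voicing of the final sound: -si when the stem ends in a voiceless consonant (*awmah*, *pamup*, *uaf*); -iwi when the stem ends in a voiced consonant (*zukaz*, *kufiv*); -o when the stem ends in a vowel (*bunvawu*, *vere*, *ha*).
Since the final sound of *uwaf* is /f/ (a voiceless consonant), it takes -si, giving *uwafsi*.
*wegwu* — final sound /u/ (a vowel) → -o → *wegwuo*.
*tinev* — final sound /v/ (a voiced consonant) → -iwi → *tineviwi*.

uwafsi, wegwuo, tineviwi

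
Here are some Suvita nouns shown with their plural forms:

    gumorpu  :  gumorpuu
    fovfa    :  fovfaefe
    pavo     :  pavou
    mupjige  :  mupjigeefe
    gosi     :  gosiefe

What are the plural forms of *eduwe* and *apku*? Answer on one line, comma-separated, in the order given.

eduweefe, apkuu

The alternation tracks the last vowel of the stem — -u when the last vowel of the stem is a rounded vowel (*gumorpu*, *pavo*); -efe when the last vowel of the stem is an unrounded vowel (*fovfa*, *mupjige*, *gosi*).
Since the last vowel of *eduwe* is /e/ (an unrounded vowel), it takes -efe, giving *eduweefe*.
*apku*: last vowel = /u/, a rounded vowel → -u → *apkuu*.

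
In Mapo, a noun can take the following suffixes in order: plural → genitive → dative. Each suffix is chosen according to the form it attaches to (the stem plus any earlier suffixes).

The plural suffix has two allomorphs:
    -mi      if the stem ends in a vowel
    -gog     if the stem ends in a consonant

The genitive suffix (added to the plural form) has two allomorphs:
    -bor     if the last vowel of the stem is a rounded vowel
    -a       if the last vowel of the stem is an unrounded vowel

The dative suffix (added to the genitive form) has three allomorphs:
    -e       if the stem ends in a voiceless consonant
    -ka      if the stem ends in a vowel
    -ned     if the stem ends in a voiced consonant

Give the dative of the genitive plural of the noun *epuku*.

The final sound of *epuku* is /u/, which is a vowel, so the plural suffix is -mi, giving *epukumi*.
The plural form *epukumi*: last vowel = /i/, an unrounded vowel → -a → *epukumia*.
The genitive form *epukumia* — final sound /a/ (a vowel) → -ka → *epukumiaka*.

epukumiaka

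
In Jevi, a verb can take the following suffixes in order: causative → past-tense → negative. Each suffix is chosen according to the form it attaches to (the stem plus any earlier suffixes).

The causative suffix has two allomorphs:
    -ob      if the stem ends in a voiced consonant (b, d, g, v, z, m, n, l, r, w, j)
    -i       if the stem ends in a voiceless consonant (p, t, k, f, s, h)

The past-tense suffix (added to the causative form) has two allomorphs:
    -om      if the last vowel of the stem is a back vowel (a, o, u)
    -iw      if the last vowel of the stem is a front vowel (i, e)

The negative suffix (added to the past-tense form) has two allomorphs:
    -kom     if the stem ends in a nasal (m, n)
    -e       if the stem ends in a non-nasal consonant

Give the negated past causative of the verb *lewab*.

lewabobomkom

The final consonant of *lewab* is /b/, which is voiced, so the causative suffix is -ob, giving *lewabob*.
The causative form *lewabob*: last vowel = /o/, a back vowel → -om → *lewabobom*.
The past-tense form *lewabobom* — final consonant /m/ (a nasal) → -kom → *lewabobomkom*.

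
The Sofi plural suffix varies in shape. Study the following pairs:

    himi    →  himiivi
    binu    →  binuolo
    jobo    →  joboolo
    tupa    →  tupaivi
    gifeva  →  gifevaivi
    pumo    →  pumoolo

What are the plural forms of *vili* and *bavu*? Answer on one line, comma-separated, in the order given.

viliivi, bavuolo

The alternation tracks the last vowel of the stem — -olo when the last vowel of the stem is a rounded vowel (*binu*, *jobo*, *pumo*); -ivi when the last vowel of the stem is an unrounded vowel (*himi*, *tupa*, *gifeva*).
Since the last vowel of *vili* is /i/ (an unrounded vowel), it takes -ivi, giving *viliivi*.
*bavu*: last vowel = /u/, a rounded vowel → -olo → *bavuolo*.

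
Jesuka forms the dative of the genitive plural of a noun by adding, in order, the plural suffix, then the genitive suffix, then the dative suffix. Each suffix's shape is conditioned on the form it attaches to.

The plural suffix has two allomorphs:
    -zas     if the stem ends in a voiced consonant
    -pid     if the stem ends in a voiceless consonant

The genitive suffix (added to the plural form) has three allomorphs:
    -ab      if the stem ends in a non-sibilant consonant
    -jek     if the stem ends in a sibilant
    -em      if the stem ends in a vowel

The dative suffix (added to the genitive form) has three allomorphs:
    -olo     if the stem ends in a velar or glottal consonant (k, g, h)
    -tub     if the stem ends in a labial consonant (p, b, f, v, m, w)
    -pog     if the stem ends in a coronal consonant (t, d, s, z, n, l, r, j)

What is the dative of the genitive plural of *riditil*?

riditilzasjekolo

*riditil*: final consonant = /l/, voiced → -zas → *riditilzas*.
The final sound of the plural form *riditilzas* is /s/, which is a sibilant, so the genitive suffix is -jek, giving *riditilzasjek*.
The final consonant of the genitive form *riditilzasjek* is /k/, which is velar/glottal, so the dative suffix is -olo, giving *riditilzasjekolo*.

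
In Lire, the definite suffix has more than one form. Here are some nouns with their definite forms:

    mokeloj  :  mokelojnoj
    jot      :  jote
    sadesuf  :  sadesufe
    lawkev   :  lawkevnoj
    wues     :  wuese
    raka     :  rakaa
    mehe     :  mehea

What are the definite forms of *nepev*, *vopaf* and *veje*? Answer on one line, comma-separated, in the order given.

The alternation tracks the final sound of the stem — -e when the stem ends in a voiceless consonant (*jot*, *sadesuf*, *wues*); -noj when the stem ends in a voiced consonant (*mokeloj*, *lawkev*); -a when the stem ends in a vowel (*raka*, *mehe*).
Since the final sound of *nepev* is /v/ (a voiced consonant), it takes -noj, giving *nepevnoj*.
Since the final sound of *vopaf* is /f/ (a voiceless consonant), it takes -e, giving *vopafe*.
*veje* — final sound /e/ (a vowel) → -a → *vejea*.

nepevnoj, vopafe, vejea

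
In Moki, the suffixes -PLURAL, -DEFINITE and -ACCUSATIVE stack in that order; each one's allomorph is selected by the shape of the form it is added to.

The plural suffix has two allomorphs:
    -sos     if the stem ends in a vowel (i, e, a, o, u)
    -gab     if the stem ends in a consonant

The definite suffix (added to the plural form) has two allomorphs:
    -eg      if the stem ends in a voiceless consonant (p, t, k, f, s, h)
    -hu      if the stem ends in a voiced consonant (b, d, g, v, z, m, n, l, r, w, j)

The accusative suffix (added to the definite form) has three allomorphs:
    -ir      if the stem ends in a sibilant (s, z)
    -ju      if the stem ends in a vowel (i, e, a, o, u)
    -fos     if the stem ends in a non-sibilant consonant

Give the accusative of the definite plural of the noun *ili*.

*ili* — final sound /i/ (a vowel) → -sos → *ilisos*.
The plural form *ilisos*: final consonant = /s/, voiceless → -eg → *ilisoseg*.
The definite form *ilisoseg* — final sound /g/ (a non-sibilant consonant) → -fos → *ilisosegfos*.

ilisosegfos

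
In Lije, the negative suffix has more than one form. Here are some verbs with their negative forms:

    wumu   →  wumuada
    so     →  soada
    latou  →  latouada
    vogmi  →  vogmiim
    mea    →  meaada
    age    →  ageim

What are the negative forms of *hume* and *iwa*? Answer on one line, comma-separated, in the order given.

humeim, iwaada

The suffix is conditioned by the last vowel: -im when the last vowel of the stem is a front vowel (*vogmi*, *age*); -ada when the last vowel of the stem is a back vowel (*wumu*, *so*, *latou*, *mea*).
The last vowel of *hume* is /e/, which is a front vowel, so the suffix is -im, giving *humeim*.
*iwa*: last vowel = /a/, a back vowel → -ada → *iwaada*.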